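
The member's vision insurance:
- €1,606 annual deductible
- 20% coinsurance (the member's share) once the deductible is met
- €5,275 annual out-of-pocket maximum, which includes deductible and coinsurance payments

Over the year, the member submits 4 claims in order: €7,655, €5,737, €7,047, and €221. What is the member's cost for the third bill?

€1,311.80

Claim 1 (€7,655): €1,606 to deductible, leaving €6,049; 20% of €6,049 = €1,209.80. Cost to member: €2,815.80. OOP to date €2,815.80.
Claim 2 (€5,737): deductible met; 20% of €5,737 = €1,147.40. Member pays €1,147.40; OOP now €3,963.20.
Claim 3 (€7,047): deductible met; 20% of €7,047 = €1,409.40. That would push OOP to €5,372.60, over the €5,275 cap, so member pays €5,275 − €3,963.20 = €1,311.80.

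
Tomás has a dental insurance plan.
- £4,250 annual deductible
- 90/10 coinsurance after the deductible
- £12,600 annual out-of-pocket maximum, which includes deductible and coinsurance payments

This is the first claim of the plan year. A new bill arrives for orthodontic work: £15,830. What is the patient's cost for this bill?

The full £4,250 deductible is still open; £4,250 of this bill applies to it.
The remaining £11,580 (= £15,830 − £4,250) moves to coinsurance.
Patient's 10% share of £11,580 is £1,158.
That puts the patient's cost at £4,250 + £1,158 = £5,408 before any cap.
Year-to-date out-of-pocket becomes £0 + £5,408 = £5,408, still under the £12,600 maximum, so no cap applies.

£5,408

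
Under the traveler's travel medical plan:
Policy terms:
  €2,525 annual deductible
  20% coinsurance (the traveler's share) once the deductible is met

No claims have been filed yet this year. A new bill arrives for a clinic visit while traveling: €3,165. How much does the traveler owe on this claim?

The full €2,525 deductible is still open; €2,525 of this bill applies to it.
That leaves €3,165 − €2,525 = €640 for coinsurance.
Traveler's 20% share of €640 is €128.
That puts the traveler's cost at €2,525 + €128 = €2,653.

€2,653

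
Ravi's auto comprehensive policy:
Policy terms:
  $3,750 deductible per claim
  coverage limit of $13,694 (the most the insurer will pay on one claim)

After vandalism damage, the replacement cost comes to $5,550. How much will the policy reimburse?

After the deductible, $5,550 − $3,750 = $1,800 remains.
$1,800 ≤ $13,694, so the limit doesn't bind; insurer pays $1,800.

$1,800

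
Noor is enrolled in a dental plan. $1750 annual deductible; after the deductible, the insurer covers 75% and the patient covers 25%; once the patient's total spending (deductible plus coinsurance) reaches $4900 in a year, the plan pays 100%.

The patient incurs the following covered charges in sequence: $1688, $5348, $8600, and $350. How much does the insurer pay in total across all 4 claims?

$11086

#1 ($1688): all of it applies to the deductible. Cost to patient: $1688. OOP to date $1688. Plan pays $1688 − $1688 = $0.
#2 ($5348): $62 to deductible, leaving $5286; 25% of $5286 = $1321.50. Patient owes $1383.50 (running OOP $3071.50). Insurer: $5348 − $1383.50 = $3964.50.
#3 ($8600): deductible already satisfied, so patient's share is 25% × $8600 = $2150. Adding that to $3071.50 gives $5221.50, past the $4900 cap; patient pays only $4900 − $3071.50 = $1828.50. Plan pays $8600 − $1828.50 = $6771.50.
#4 ($350): deductible met; 25% of $350 = $87.50. OOP would hit $4987.50 > $4900, so the cap limits the patient to $4900 − $4900 = $0. Insurer: $350 − $0 = $350.
Insurer total = bills − patient's total = $15986 − $4900 = $11086.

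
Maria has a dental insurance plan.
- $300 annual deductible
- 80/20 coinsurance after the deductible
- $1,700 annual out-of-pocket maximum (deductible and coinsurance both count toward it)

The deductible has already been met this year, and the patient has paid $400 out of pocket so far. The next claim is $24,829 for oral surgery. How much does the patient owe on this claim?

$1,300

The deductible is already satisfied, so the full bill goes to coinsurance.
20% of $24,829 = $4,965.80 falls to the patient.
That would bring total out-of-pocket to $5,365.80, past the $1,700 cap. The patient is capped at $1,700 − $400 = $1,300 on this claim.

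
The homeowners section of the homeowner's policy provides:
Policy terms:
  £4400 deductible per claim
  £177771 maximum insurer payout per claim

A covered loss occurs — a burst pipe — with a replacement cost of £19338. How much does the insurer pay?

Subtract the deductible: £19338 − £4400 = £14938.
£14938 is within the £177771 limit, so the insurer pays £14938.

£14938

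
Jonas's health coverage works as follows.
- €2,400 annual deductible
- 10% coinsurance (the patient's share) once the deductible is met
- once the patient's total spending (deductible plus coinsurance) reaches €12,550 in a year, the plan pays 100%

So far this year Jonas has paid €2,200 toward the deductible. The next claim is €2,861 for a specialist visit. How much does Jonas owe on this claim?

€466.10

Remaining deductible: €2,400 − €2,200 = €200.
The remaining €2,661 (= €2,861 − €200) moves to coinsurance.
Coinsurance: €2,661 × 10% = €266.10.
Patient responsibility before any cap: €200 + €266.10 = €466.10.
Cumulative spending €2,200 + €466.10 = €2,666.10 stays under the €12,550 maximum.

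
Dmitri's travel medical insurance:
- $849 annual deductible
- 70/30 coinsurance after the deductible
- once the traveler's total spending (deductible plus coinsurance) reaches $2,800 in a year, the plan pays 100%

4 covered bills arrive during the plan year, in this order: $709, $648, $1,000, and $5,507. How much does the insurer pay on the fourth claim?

$4,008.40

Claim 1 — $709: all of it applies to the deductible. Traveler owes $709 (running OOP $709). Insurer: $709 − $709 = $0.
Claim 2 — $648: deductible takes $140, $508 remains; traveler's 30% is $152.40. Cost to traveler: $292.40. OOP to date $1,001.40. Plan pays $648 − $292.40 = $355.60.
Claim 3 — $1,000: deductible met; 30% of $1,000 = $300. Traveler pays $300; OOP now $1,301.40. Plan pays $1,000 − $300 = $700.
Claim 4 — $5,507: 30% coinsurance on $5,507 = $1,652.10. Adding that to $1,301.40 gives $2,953.50, past the $2,800 cap; traveler pays only $2,800 − $1,301.40 = $1,498.60. Plan pays $5,507 − $1,498.60 = $4,008.40.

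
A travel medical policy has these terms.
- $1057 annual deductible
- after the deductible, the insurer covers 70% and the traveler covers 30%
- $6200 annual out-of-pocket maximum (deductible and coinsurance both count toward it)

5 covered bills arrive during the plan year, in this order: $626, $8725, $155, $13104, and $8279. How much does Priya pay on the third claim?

$46.50

Claim 1 — $626: fully absorbed by the deductible. Traveler pays $626; OOP now $626.
Claim 2 — $8725: deductible takes $431, $8294 remains; coinsurance $8294 × 30% = $2488.20. Traveler owes $2919.20 (running OOP $3545.20).
Claim 3 — $155: 30% coinsurance on $155 = $46.50. Traveler pays $46.50; OOP now $3591.70.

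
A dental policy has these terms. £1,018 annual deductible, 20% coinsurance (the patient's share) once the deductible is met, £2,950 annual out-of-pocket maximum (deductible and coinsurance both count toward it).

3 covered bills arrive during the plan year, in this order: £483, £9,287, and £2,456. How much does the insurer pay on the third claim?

£2,274.40

#1 (£483): fully absorbed by the deductible. Patient owes £483 (running OOP £483). Plan pays £483 − £483 = £0.
#2 (£9,287): £535 finishes the deductible; £8,752 goes to coinsurance; coinsurance £8,752 × 20% = £1,750.40. Patient pays £2,285.40; OOP now £2,768.40. Plan pays £9,287 − £2,285.40 = £7,001.60.
#3 (£2,456): 20% coinsurance on £2,456 = £491.20. Adding that to £2,768.40 gives £3,259.60, past the £2,950 cap; patient pays only £2,950 − £2,768.40 = £181.60. Insurer: £2,456 − £181.60 = £2,274.40.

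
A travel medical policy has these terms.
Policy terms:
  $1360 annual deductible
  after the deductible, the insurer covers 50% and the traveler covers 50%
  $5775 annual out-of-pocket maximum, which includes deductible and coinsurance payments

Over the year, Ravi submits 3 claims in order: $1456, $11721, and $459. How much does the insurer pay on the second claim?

$7354

#1 ($1456): $1360 finishes the deductible; $96 goes to coinsurance; traveler's 50% is $48. Traveler pays $1408; OOP now $1408. Insurer: $1456 − $1408 = $48.
#2 ($11721): deductible already satisfied, so traveler's share is 50% × $11721 = $5860.50. Adding that to $1408 gives $7268.50, past the $5775 cap; traveler pays only $5775 − $1408 = $4367. Insurer: $11721 − $4367 = $7354.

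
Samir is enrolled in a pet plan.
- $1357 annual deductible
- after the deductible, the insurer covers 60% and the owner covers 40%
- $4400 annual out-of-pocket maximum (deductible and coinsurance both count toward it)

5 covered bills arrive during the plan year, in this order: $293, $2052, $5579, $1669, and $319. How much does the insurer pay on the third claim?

$3347.40

Claim 1 ($293): entire amount goes to the deductible. Owner pays $293; OOP now $293. Insurer: $293 − $293 = $0.
Claim 2 ($2052): $1064 to deductible, leaving $988; coinsurance $988 × 40% = $395.20. Owner owes $1459.20 (running OOP $1752.20). Insurer: $2052 − $1459.20 = $592.80.
Claim 3 ($5579): deductible met; 40% of $5579 = $2231.60. Cost to owner: $2231.60. OOP to date $3983.80. Plan pays $5579 − $2231.60 = $3347.40.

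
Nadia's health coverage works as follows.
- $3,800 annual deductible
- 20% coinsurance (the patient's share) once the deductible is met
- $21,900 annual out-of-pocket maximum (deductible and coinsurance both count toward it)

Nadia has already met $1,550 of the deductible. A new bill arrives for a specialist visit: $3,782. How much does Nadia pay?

$2,556.40

Remaining deductible: $3,800 − $1,550 = $2,250.
After the $2,250 deductible portion, $3,782 − $2,250 = $1,532 is subject to coinsurance.
Patient's 20% share of $1,532 is $306.40.
Patient responsibility before any cap: $2,250 + $306.40 = $2,556.40.
Cumulative spending $1,550 + $2,556.40 = $4,106.40 stays under the $21,900 maximum.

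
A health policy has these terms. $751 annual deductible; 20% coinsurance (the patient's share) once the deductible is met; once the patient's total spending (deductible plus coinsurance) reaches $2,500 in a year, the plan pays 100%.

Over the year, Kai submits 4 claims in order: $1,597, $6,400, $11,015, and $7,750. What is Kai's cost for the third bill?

$299.80

Bill 1, $1,597: $751 to deductible, leaving $846; patient's 20% is $169.20. Patient pays $920.20; OOP now $920.20.
Bill 2, $6,400: deductible already satisfied, so patient's share is 20% × $6,400 = $1,280. Patient owes $1,280 (running OOP $2,200.20).
Bill 3, $11,015: deductible met; 20% of $11,015 = $2,203. Adding that to $2,200.20 gives $4,403.20, past the $2,500 cap; patient pays only $2,500 − $2,200.20 = $299.80.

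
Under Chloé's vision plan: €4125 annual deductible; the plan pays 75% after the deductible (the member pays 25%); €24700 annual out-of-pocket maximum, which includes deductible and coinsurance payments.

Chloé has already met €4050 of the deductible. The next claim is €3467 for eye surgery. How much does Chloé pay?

€923

Deductible still to meet: €4125 − €4050 = €75.
The remaining €3392 (= €3467 − €75) moves to coinsurance.
Coinsurance: €3392 × 25% = €848.
That puts the member's cost at €75 + €848 = €923 before any cap.
Cumulative spending €4050 + €923 = €4973 stays under the €24700 maximum.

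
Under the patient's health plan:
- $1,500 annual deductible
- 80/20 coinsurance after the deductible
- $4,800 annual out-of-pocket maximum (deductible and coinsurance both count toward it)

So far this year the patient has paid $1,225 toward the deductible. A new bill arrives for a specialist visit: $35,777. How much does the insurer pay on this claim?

$32,202

Deductible still to meet: $1,500 − $1,225 = $275.
The remaining $35,502 (= $35,777 − $275) moves to coinsurance.
20% of $35,502 = $7,100.40 falls to the patient.
Patient responsibility before any cap: $275 + $7,100.40 = $7,375.40.
That would bring total out-of-pocket to $8,600.40, past the $4,800 cap. The patient is capped at $4,800 − $1,225 = $3,575 on this claim.
The plan picks up $35,777 − $3,575 = $32,202.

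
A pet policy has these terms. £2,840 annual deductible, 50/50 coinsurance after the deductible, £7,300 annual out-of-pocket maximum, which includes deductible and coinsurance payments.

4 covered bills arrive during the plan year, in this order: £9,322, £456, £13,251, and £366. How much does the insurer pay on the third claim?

Claim 1 (£9,322): £2,840 finishes the deductible; £6,482 goes to coinsurance; 50% of £6,482 = £3,241. Cost to owner: £6,081. OOP to date £6,081. Insurer: £9,322 − £6,081 = £3,241.
Claim 2 (£456): deductible already satisfied, so owner's share is 50% × £456 = £228. Owner owes £228 (running OOP £6,309). Plan pays £456 − £228 = £228.
Claim 3 (£13,251): 50% coinsurance on £13,251 = £6,625.50. Adding that to £6,309 gives £12,934.50, past the £7,300 cap; owner pays only £7,300 − £6,309 = £991. Insurer: £13,251 − £991 = £12,260.

£12,260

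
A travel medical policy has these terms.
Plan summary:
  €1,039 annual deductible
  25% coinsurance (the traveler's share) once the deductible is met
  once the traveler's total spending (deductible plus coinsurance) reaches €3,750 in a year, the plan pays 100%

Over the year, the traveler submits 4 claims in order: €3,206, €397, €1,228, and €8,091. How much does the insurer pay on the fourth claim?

€6,328

#1 (€3,206): €1,039 finishes the deductible; €2,167 goes to coinsurance; traveler's 25% is €541.75. Cost to traveler: €1,580.75. OOP to date €1,580.75. Insurer: €3,206 − €1,580.75 = €1,625.25.
#2 (€397): 25% coinsurance on €397 = €99.25. Traveler pays €99.25; OOP now €1,680. Plan pays €397 − €99.25 = €297.75.
#3 (€1,228): 25% coinsurance on €1,228 = €307. Traveler pays €307; OOP now €1,987. Insurer: €1,228 − €307 = €921.
#4 (€8,091): deductible already satisfied, so traveler's share is 25% × €8,091 = €2,022.75. Adding that to €1,987 gives €4,009.75, past the €3,750 cap; traveler pays only €3,750 − €1,987 = €1,763. Plan pays €8,091 − €1,763 = €6,328.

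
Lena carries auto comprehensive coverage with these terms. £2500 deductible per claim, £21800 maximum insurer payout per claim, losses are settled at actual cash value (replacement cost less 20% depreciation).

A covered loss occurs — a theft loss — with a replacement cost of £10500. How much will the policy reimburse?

Actual cash value after 20% depreciation: £10500 × 80% = £8400.
Less the £2500 deductible: £8400 − £2500 = £5900.
£5900 ≤ £21800, so the limit doesn't bind; insurer pays £5900.

£5900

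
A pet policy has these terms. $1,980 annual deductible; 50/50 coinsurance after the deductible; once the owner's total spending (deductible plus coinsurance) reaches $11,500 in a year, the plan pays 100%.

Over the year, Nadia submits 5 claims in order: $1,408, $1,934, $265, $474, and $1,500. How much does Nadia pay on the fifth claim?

$750

Claim 1 ($1,408): entire amount goes to the deductible. Cost to owner: $1,408. OOP to date $1,408.
Claim 2 ($1,934): deductible takes $572, $1,362 remains; 50% of $1,362 = $681. Owner pays $1,253; OOP now $2,661.
Claim 3 ($265): 50% coinsurance on $265 = $132.50. Cost to owner: $132.50. OOP to date $2,793.50.
Claim 4 ($474): deductible met; 50% of $474 = $237. Owner owes $237 (running OOP $3,030.50).
Claim 5 ($1,500): deductible met; 50% of $1,500 = $750. Cost to owner: $750. OOP to date $3,780.50.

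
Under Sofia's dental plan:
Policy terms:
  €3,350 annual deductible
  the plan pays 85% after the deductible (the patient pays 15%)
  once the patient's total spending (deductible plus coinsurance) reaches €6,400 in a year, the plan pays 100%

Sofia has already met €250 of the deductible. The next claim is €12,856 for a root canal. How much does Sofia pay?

Remaining deductible: €3,350 − €250 = €3,100.
That leaves €12,856 − €3,100 = €9,756 for coinsurance.
Patient's 15% share of €9,756 is €1,463.40.
That puts the patient's cost at €3,100 + €1,463.40 = €4,563.40 before any cap.
Year-to-date out-of-pocket becomes €250 + €4,563.40 = €4,813.40, still under the €6,400 maximum, so no cap applies.

€4,563.40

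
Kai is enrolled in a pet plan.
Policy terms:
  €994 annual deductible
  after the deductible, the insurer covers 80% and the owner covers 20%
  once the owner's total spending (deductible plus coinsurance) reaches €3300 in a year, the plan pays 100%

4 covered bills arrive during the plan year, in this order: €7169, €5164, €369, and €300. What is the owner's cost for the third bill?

€38.20

Claim 1 (€7169): deductible takes €994, €6175 remains; owner's 20% is €1235. Cost to owner: €2229. OOP to date €2229.
Claim 2 (€5164): deductible already satisfied, so owner's share is 20% × €5164 = €1032.80. Owner pays €1032.80; OOP now €3261.80.
Claim 3 (€369): deductible already satisfied, so owner's share is 20% × €369 = €73.80. That would push OOP to €3335.60, over the €3300 cap, so owner pays €3300 − €3261.80 = €38.20.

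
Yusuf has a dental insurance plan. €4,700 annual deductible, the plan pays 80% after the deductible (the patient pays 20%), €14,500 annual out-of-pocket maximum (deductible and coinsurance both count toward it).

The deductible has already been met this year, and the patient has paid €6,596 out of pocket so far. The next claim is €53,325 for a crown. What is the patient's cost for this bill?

With the deductible met, the entire €53,325 is subject to coinsurance.
20% of €53,325 = €10,665 falls to the patient.
Year-to-date out-of-pocket would reach €6,596 + €10,665 = €17,261, above the €14,500 maximum, so the patient pays only €14,500 − €6,596 = €7,904.

€7,904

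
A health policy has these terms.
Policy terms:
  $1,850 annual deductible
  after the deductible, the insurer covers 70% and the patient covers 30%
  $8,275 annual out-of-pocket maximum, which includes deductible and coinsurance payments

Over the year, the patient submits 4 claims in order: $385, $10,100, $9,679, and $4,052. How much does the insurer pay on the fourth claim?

Claim 1 — $385: all of it applies to the deductible. Cost to patient: $385. OOP to date $385. Plan pays $385 − $385 = $0.
Claim 2 — $10,100: $1,465 finishes the deductible; $8,635 goes to coinsurance; 30% of $8,635 = $2,590.50. Patient owes $4,055.50 (running OOP $4,440.50). Insurer: $10,100 − $4,055.50 = $6,044.50.
Claim 3 — $9,679: 30% coinsurance on $9,679 = $2,903.70. Cost to patient: $2,903.70. OOP to date $7,344.20. Insurer: $9,679 − $2,903.70 = $6,775.30.
Claim 4 — $4,052: deductible met; 30% of $4,052 = $1,215.60. Adding that to $7,344.20 gives $8,559.80, past the $8,275 cap; patient pays only $8,275 − $7,344.20 = $930.80. Plan pays $4,052 − $930.80 = $3,121.20.

$3,121.20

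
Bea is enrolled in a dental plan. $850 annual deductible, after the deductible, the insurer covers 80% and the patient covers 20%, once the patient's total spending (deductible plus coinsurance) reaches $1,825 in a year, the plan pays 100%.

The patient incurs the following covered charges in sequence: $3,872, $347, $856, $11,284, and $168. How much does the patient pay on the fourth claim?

$130

Bill 1, $3,872: $850 finishes the deductible; $3,022 goes to coinsurance; patient's 20% is $604.40. Patient pays $1,454.40; OOP now $1,454.40.
Bill 2, $347: 20% coinsurance on $347 = $69.40. Cost to patient: $69.40. OOP to date $1,523.80.
Bill 3, $856: deductible already satisfied, so patient's share is 20% × $856 = $171.20. Cost to patient: $171.20. OOP to date $1,695.
Bill 4, $11,284: 20% coinsurance on $11,284 = $2,256.80. OOP would hit $3,951.80 > $1,825, so the cap limits the patient to $1,825 − $1,695 = $130.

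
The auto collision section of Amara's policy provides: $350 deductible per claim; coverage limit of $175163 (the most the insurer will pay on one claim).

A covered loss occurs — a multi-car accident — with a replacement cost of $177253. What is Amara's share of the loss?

After the deductible, $177253 − $350 = $176903 remains.
$176903 exceeds the $175163 limit, so the insurer pays the limit: $175163.
Driver's share is the uncovered remainder: $177253 − $175163 = $2090.

$2090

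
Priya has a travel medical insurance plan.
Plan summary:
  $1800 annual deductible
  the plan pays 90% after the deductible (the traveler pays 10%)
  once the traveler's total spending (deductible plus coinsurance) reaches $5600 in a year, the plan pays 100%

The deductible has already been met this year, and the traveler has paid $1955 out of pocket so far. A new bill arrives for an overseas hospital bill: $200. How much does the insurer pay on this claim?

The deductible is already satisfied, so the full bill goes to coinsurance.
Coinsurance: $200 × 10% = $20.
Cumulative spending $1955 + $20 = $1975 stays under the $5600 maximum.
The insurer covers the remainder: $200 − $20 = $180.

$180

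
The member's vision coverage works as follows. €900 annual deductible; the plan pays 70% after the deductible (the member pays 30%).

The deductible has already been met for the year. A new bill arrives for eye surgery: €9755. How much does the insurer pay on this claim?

With the deductible met, the entire €9755 is subject to coinsurance.
30% of €9755 = €2926.50 falls to the member.
The insurer covers the remainder: €9755 − €2926.50 = €6828.50.

€6828.50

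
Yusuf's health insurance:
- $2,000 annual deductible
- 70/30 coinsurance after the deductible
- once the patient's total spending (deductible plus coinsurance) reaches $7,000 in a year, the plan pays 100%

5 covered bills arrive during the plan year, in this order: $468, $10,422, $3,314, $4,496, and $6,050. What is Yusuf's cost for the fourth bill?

Claim 1 — $468: entire amount goes to the deductible. Cost to patient: $468. OOP to date $468.
Claim 2 — $10,422: $1,532 to deductible, leaving $8,890; 30% of $8,890 = $2,667. Patient pays $4,199; OOP now $4,667.
Claim 3 — $3,314: deductible already satisfied, so patient's share is 30% × $3,314 = $994.20. Patient owes $994.20 (running OOP $5,661.20).
Claim 4 — $4,496: deductible met; 30% of $4,496 = $1,348.80. OOP would hit $7,010 > $7,000, so the cap limits the patient to $7,000 − $5,661.20 = $1,338.80.

$1,338.80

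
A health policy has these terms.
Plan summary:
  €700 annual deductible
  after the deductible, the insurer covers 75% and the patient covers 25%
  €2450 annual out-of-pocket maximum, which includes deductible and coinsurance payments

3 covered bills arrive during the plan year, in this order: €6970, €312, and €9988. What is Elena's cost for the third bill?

Bill 1, €6970: €700 to deductible, leaving €6270; 25% of €6270 = €1567.50. Cost to patient: €2267.50. OOP to date €2267.50.
Bill 2, €312: deductible already satisfied, so patient's share is 25% × €312 = €78. Cost to patient: €78. OOP to date €2345.50.
Bill 3, €9988: deductible already satisfied, so patient's share is 25% × €9988 = €2497. That would push OOP to €4842.50, over the €2450 cap, so patient pays €2450 − €2345.50 = €104.50.

€104.50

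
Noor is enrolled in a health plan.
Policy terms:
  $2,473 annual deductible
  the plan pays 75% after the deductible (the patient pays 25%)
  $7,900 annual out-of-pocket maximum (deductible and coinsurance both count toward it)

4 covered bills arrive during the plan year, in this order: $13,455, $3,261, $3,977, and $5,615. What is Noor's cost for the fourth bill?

Claim 1 ($13,455): $2,473 finishes the deductible; $10,982 goes to coinsurance; patient's 25% is $2,745.50. Patient owes $5,218.50 (running OOP $5,218.50).
Claim 2 ($3,261): deductible met; 25% of $3,261 = $815.25. Patient pays $815.25; OOP now $6,033.75.
Claim 3 ($3,977): deductible already satisfied, so patient's share is 25% × $3,977 = $994.25. Patient pays $994.25; OOP now $7,028.
Claim 4 ($5,615): deductible already satisfied, so patient's share is 25% × $5,615 = $1,403.75. OOP would hit $8,431.75 > $7,900, so the cap limits the patient to $7,900 − $7,028 = $872.

$872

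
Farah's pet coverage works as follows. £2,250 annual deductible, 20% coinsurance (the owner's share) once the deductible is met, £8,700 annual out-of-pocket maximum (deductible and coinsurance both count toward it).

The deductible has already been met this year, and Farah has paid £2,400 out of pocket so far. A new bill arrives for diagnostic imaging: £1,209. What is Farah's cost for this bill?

£241.80

The deductible is already satisfied, so the full bill goes to coinsurance.
20% of £1,209 = £241.80 falls to the owner.
Cumulative spending £2,400 + £241.80 = £2,641.80 stays under the £8,700 maximum.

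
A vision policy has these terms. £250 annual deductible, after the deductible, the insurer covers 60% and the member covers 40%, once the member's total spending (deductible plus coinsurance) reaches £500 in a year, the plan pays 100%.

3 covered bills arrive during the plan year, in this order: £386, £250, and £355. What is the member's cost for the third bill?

£95.60

Claim 1 (£386): deductible takes £250, £136 remains; coinsurance £136 × 40% = £54.40. Member pays £304.40; OOP now £304.40.
Claim 2 (£250): deductible already satisfied, so member's share is 40% × £250 = £100. Member owes £100 (running OOP £404.40).
Claim 3 (£355): deductible already satisfied, so member's share is 40% × £355 = £142. That would push OOP to £546.40, over the £500 cap, so member pays £500 − £404.40 = £95.60.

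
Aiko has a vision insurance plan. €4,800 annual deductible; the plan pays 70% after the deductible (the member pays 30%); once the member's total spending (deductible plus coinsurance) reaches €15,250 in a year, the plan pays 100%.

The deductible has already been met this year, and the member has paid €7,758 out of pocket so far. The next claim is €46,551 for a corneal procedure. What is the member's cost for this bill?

€7,492

With the deductible met, the entire €46,551 is subject to coinsurance.
Member's 30% share of €46,551 is €13,965.30.
Adding €13,965.30 to the €7,758 already spent would give €21,723.30, which exceeds the €15,250 cap; the member pays just €15,250 − €7,758 = €7,492.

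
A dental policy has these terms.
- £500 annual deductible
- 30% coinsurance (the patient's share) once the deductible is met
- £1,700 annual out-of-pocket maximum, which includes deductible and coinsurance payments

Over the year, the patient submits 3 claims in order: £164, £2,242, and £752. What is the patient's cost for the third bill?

#1 (£164): all of it applies to the deductible. Patient owes £164 (running OOP £164).
#2 (£2,242): £336 to deductible, leaving £1,906; coinsurance £1,906 × 30% = £571.80. Cost to patient: £907.80. OOP to date £1,071.80.
#3 (£752): 30% coinsurance on £752 = £225.60. Cost to patient: £225.60. OOP to date £1,297.40.

£225.60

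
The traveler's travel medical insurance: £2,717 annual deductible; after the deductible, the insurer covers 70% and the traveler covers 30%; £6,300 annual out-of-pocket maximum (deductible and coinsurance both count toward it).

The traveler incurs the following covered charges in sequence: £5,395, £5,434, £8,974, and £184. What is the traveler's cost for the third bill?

Claim 1 — £5,395: deductible takes £2,717, £2,678 remains; traveler's 30% is £803.40. Traveler owes £3,520.40 (running OOP £3,520.40).
Claim 2 — £5,434: deductible already satisfied, so traveler's share is 30% × £5,434 = £1,630.20. Traveler pays £1,630.20; OOP now £5,150.60.
Claim 3 — £8,974: deductible already satisfied, so traveler's share is 30% × £8,974 = £2,692.20. That would push OOP to £7,842.80, over the £6,300 cap, so traveler pays £6,300 − £5,150.60 = £1,149.40.

£1,149.40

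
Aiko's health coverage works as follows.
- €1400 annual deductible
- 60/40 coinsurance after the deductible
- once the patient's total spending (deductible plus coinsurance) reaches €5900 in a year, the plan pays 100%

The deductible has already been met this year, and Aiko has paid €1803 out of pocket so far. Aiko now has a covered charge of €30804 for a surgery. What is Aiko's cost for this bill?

With the deductible met, the entire €30804 is subject to coinsurance.
40% of €30804 = €12321.60 falls to the patient.
Adding €12321.60 to the €1803 already spent would give €14124.60, which exceeds the €5900 cap; the patient pays just €5900 − €1803 = €4097.

€4097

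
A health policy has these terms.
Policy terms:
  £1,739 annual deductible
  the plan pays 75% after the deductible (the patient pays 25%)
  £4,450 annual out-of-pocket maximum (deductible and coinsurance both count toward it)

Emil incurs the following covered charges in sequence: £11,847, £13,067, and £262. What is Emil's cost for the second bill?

Claim 1 (£11,847): deductible takes £1,739, £10,108 remains; coinsurance £10,108 × 25% = £2,527. Cost to patient: £4,266. OOP to date £4,266.
Claim 2 (£13,067): deductible already satisfied, so patient's share is 25% × £13,067 = £3,266.75. OOP would hit £7,532.75 > £4,450, so the cap limits the patient to £4,450 − £4,266 = £184.

£184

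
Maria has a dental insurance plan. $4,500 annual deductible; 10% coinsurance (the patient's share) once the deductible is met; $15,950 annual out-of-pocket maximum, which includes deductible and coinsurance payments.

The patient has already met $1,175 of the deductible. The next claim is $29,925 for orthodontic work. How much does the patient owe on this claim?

$5,985

Deductible still to meet: $4,500 − $1,175 = $3,325.
The remaining $26,600 (= $29,925 − $3,325) moves to coinsurance.
10% of $26,600 = $2,660 falls to the patient.
So the patient owes $3,325 + $2,660 = $5,985 before any cap.
Cumulative spending $1,175 + $5,985 = $7,160 stays under the $15,950 maximum.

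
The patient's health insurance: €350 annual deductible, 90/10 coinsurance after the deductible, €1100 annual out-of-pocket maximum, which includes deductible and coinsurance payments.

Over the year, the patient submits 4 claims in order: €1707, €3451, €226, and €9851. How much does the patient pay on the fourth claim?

€246.60

Claim 1 (€1707): €350 finishes the deductible; €1357 goes to coinsurance; patient's 10% is €135.70. Cost to patient: €485.70. OOP to date €485.70.
Claim 2 (€3451): 10% coinsurance on €3451 = €345.10. Patient owes €345.10 (running OOP €830.80).
Claim 3 (€226): deductible already satisfied, so patient's share is 10% × €226 = €22.60. Cost to patient: €22.60. OOP to date €853.40.
Claim 4 (€9851): deductible already satisfied, so patient's share is 10% × €9851 = €985.10. OOP would hit €1838.50 > €1100, so the cap limits the patient to €1100 − €853.40 = €246.60.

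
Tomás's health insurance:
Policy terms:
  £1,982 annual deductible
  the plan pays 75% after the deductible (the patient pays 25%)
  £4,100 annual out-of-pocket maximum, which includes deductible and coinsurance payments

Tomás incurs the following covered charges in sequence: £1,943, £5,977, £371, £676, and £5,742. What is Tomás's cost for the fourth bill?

#1 (£1,943): fully absorbed by the deductible. Cost to patient: £1,943. OOP to date £1,943.
#2 (£5,977): deductible takes £39, £5,938 remains; patient's 25% is £1,484.50. Patient pays £1,523.50; OOP now £3,466.50.
#3 (£371): 25% coinsurance on £371 = £92.75. Patient owes £92.75 (running OOP £3,559.25).
#4 (£676): deductible met; 25% of £676 = £169. Patient owes £169 (running OOP £3,728.25).

£169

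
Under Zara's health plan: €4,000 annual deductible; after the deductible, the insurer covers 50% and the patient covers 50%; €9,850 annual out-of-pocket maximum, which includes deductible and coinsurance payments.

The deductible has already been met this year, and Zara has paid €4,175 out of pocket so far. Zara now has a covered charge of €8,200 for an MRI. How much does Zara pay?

With the deductible met, the entire €8,200 is subject to coinsurance.
Patient's 50% share of €8,200 is €4,100.
Total out-of-pocket so far would be €4,175 + €4,100 = €8,275, below the €9,850 cap — no reduction.

€4,100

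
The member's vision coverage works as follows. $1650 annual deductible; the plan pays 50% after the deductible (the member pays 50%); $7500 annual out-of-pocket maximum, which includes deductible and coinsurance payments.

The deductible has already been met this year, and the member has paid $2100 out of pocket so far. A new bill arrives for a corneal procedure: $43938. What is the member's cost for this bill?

$5400

The deductible is already satisfied, so the full bill goes to coinsurance.
Coinsurance: $43938 × 50% = $21969.
Year-to-date out-of-pocket would reach $2100 + $21969 = $24069, above the $7500 maximum, so the member pays only $7500 − $2100 = $5400.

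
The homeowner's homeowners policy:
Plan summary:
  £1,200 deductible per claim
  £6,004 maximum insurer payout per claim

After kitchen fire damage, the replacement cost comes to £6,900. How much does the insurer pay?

£5,700

After the deductible, £6,900 − £1,200 = £5,700 remains.
£5,700 is within the £6,004 limit, so the insurer pays £5,700.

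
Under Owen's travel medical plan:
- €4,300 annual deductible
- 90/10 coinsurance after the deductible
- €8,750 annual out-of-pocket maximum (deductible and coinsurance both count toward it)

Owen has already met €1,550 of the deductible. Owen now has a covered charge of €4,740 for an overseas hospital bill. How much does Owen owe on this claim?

€1,550 of the €4,300 deductible is already met, leaving €2,750.
That leaves €4,740 − €2,750 = €1,990 for coinsurance.
Coinsurance: €1,990 × 10% = €199.
Traveler responsibility before any cap: €2,750 + €199 = €2,949.
Year-to-date out-of-pocket becomes €1,550 + €2,949 = €4,499, still under the €8,750 maximum, so no cap applies.

€2,949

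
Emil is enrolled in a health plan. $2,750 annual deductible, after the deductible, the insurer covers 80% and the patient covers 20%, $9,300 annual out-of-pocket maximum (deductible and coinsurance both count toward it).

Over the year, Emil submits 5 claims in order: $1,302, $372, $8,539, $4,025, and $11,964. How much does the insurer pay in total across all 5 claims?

$18,761.60

Bill 1, $1,302: all of it applies to the deductible. Patient pays $1,302; OOP now $1,302. Plan pays $1,302 − $1,302 = $0.
Bill 2, $372: all of it applies to the deductible. Patient pays $372; OOP now $1,674. Insurer: $372 − $372 = $0.
Bill 3, $8,539: $1,076 to deductible, leaving $7,463; coinsurance $7,463 × 20% = $1,492.60. Patient owes $2,568.60 (running OOP $4,242.60). Insurer: $8,539 − $2,568.60 = $5,970.40.
Bill 4, $4,025: 20% coinsurance on $4,025 = $805. Cost to patient: $805. OOP to date $5,047.60. Plan pays $4,025 − $805 = $3,220.
Bill 5, $11,964: deductible already satisfied, so patient's share is 20% × $11,964 = $2,392.80. Cost to patient: $2,392.80. OOP to date $7,440.40. Plan pays $11,964 − $2,392.80 = $9,571.20.
Insurer total: $0 + $0 + $5,970.40 + $3,220 + $9,571.20 = $18,761.60.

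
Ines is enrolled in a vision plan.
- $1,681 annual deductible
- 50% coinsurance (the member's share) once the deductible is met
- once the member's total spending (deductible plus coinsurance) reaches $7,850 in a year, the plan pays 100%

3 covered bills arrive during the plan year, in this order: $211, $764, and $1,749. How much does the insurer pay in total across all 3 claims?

$521.50

Claim 1 — $211: fully absorbed by the deductible. Cost to member: $211. OOP to date $211. Plan pays $211 − $211 = $0.
Claim 2 — $764: fully absorbed by the deductible. Member owes $764 (running OOP $975). Plan pays $764 − $764 = $0.
Claim 3 — $1,749: $706 to deductible, leaving $1,043; 50% of $1,043 = $521.50. Member pays $1,227.50; OOP now $2,202.50. Insurer: $1,749 − $1,227.50 = $521.50.
Insurer total: $0 + $0 + $521.50 = $521.50.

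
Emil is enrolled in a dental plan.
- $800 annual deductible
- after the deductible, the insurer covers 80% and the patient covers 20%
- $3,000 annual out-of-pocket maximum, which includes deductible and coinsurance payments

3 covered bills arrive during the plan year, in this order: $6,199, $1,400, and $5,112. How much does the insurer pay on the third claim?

Claim 1 ($6,199): deductible takes $800, $5,399 remains; patient's 20% is $1,079.80. Cost to patient: $1,879.80. OOP to date $1,879.80. Insurer: $6,199 − $1,879.80 = $4,319.20.
Claim 2 ($1,400): 20% coinsurance on $1,400 = $280. Cost to patient: $280. OOP to date $2,159.80. Plan pays $1,400 − $280 = $1,120.
Claim 3 ($5,112): 20% coinsurance on $5,112 = $1,022.40. OOP would hit $3,182.20 > $3,000, so the cap limits the patient to $3,000 − $2,159.80 = $840.20. Plan pays $5,112 − $840.20 = $4,271.80.

$4,271.80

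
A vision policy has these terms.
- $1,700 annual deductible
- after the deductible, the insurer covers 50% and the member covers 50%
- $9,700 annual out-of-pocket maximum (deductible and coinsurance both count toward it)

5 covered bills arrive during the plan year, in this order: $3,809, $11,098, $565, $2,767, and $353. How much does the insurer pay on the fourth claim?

Bill 1, $3,809: $1,700 finishes the deductible; $2,109 goes to coinsurance; member's 50% is $1,054.50. Cost to member: $2,754.50. OOP to date $2,754.50. Plan pays $3,809 − $2,754.50 = $1,054.50.
Bill 2, $11,098: 50% coinsurance on $11,098 = $5,549. Cost to member: $5,549. OOP to date $8,303.50. Plan pays $11,098 − $5,549 = $5,549.
Bill 3, $565: deductible already satisfied, so member's share is 50% × $565 = $282.50. Cost to member: $282.50. OOP to date $8,586. Insurer: $565 − $282.50 = $282.50.
Bill 4, $2,767: deductible met; 50% of $2,767 = $1,383.50. That would push OOP to $9,969.50, over the $9,700 cap, so member pays $9,700 − $8,586 = $1,114. Insurer: $2,767 − $1,114 = $1,653.

$1,653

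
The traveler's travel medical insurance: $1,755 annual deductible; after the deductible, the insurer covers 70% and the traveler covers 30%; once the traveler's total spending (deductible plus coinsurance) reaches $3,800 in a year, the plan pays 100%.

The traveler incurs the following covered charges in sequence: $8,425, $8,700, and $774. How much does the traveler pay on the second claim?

$44

Bill 1, $8,425: deductible takes $1,755, $6,670 remains; coinsurance $6,670 × 30% = $2,001. Traveler pays $3,756; OOP now $3,756.
Bill 2, $8,700: 30% coinsurance on $8,700 = $2,610. Adding that to $3,756 gives $6,366, past the $3,800 cap; traveler pays only $3,800 − $3,756 = $44.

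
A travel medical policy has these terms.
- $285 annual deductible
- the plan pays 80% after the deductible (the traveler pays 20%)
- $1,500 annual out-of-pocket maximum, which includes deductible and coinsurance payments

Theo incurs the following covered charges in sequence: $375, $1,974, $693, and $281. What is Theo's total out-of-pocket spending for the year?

$892.60

Claim 1 ($375): deductible takes $285, $90 remains; 20% of $90 = $18. Traveler owes $303 (running OOP $303).
Claim 2 ($1,974): deductible already satisfied, so traveler's share is 20% × $1,974 = $394.80. Traveler pays $394.80; OOP now $697.80.
Claim 3 ($693): deductible already satisfied, so traveler's share is 20% × $693 = $138.60. Traveler pays $138.60; OOP now $836.40.
Claim 4 ($281): deductible already satisfied, so traveler's share is 20% × $281 = $56.20. Cost to traveler: $56.20. OOP to date $892.60.
Total paid by the traveler: $303 + $394.80 + $138.60 + $56.20 = $892.60.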